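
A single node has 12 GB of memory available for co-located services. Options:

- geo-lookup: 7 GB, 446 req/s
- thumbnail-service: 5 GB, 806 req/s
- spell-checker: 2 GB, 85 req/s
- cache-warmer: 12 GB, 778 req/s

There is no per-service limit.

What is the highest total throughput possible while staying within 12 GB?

1697

Ranking by ratio (throughput/GB): thumbnail-service 161.20, cache-warmer 64.83, geo-lookup 63.71.
Taking 2×thumbnail-service + spell-checker: 12 GB used, 1697 in throughput.
Every other selection either busts 12 GB or fails to beat 1697.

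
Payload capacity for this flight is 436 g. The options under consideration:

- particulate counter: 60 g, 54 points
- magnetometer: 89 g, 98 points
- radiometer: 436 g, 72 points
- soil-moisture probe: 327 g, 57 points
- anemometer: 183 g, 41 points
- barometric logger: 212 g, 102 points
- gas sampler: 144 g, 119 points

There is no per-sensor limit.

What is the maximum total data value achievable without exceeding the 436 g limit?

Ranking by ratio (data value/g): magnetometer 1.10, particulate counter 0.90, gas sampler 0.83.
The ratio ordering already packs tightly: particulate counter + 4×magnetometer, 416 g, 446.

446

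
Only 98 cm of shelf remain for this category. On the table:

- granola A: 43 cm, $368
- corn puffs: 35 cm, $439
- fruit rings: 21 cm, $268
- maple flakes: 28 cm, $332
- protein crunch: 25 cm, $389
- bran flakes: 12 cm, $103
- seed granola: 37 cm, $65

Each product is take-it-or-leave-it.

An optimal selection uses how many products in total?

4

Best achievable weekly sales is 1199.
For example corn puffs + fruit rings + protein crunch + bran flakes achieves it, using 93 cm.
Any selection reaching 1199 contains exactly 4 products.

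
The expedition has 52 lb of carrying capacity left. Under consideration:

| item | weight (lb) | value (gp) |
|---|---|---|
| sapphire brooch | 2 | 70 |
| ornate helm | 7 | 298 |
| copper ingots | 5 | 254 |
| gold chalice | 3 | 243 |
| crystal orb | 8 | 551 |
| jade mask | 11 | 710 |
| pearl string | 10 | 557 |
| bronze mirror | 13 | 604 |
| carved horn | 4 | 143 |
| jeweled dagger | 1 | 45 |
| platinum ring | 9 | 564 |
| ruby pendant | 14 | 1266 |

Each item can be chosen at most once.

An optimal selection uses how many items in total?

Optimal total is 3658.
sapphire brooch + copper ingots + gold chalice + crystal orb + jade mask + platinum ring + ruby pendant hits 3658 at 52 lb.
Every optimal selection uses 7 items.

7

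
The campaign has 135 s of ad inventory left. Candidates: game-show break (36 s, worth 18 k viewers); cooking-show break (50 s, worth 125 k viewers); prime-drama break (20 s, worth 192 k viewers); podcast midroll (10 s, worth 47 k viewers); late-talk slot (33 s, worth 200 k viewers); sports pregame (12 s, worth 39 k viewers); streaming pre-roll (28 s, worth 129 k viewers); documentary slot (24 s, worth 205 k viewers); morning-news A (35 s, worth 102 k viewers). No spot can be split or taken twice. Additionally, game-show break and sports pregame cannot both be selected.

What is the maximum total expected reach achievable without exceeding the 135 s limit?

Best packing: prime-drama break + podcast midroll + late-talk slot + sports pregame + streaming pre-roll + documentary slot — 127 s, 812 total.
The closest alternative, prime-drama break + podcast midroll + late-talk slot + sports pregame + documentary slot + morning-news A, reaches only 785.

812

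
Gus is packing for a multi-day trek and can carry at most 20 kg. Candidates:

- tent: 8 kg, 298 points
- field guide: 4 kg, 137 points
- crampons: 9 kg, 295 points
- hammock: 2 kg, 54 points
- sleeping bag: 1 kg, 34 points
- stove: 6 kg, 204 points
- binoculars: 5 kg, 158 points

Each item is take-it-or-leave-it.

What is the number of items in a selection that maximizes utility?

Optimal total is 694.
One optimal bundle: tent + sleeping bag + stove + binoculars (20 kg).
Any selection reaching 694 contains exactly 4 items.

4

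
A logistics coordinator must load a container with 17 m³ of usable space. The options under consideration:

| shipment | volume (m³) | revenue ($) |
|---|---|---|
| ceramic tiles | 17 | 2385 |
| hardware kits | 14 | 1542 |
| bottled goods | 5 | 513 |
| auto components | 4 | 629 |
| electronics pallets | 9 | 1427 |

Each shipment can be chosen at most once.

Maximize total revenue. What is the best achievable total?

2385

Filling by ratio: auto components + electronics pallets for 2056, with 4 m³ left unused.
Replace auto components and electronics pallets with ceramic tiles: the trade gains 329 net, giving 2385 at 17 m³.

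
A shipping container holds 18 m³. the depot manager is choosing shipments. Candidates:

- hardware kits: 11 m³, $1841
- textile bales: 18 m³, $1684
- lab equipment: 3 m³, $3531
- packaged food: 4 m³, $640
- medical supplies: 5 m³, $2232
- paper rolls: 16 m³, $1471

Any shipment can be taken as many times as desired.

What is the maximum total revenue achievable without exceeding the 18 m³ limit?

By revenue per m³: lab equipment 1177.00, medical supplies 446.40, hardware kits 167.36 lead.
Taking 6×lab equipment: 18 m³ used, 21186 in revenue.
No other feasible combination exceeds 21186.

21186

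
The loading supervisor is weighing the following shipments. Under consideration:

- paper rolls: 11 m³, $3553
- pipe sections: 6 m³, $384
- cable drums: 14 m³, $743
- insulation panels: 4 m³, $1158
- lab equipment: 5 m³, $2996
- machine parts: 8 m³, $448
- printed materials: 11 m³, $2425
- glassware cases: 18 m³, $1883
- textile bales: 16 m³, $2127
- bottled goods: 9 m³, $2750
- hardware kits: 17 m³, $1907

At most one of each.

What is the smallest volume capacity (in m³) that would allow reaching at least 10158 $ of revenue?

29

Minimise m³ subject to total revenue ≥ 10158.
Taking paper rolls + insulation panels + lab equipment + bottled goods gives 10457 (≥ 10158) for 29 m³.
No combination under 29 m³ hits 10158.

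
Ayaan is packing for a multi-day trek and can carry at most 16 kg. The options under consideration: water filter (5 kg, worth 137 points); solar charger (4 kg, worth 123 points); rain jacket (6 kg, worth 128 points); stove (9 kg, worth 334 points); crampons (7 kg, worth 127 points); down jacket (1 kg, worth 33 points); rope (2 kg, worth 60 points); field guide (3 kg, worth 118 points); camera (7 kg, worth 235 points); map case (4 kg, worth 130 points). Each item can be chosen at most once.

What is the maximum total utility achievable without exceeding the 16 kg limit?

Taking the top-ratio items first gives stove + down jacket + rope + field guide for 545 (15 kg).
The 3 kg tied up in down jacket and rope is better spent on map case — total rises to 582 (16 kg).
That's the maximum — no swap from here does better than 582.

582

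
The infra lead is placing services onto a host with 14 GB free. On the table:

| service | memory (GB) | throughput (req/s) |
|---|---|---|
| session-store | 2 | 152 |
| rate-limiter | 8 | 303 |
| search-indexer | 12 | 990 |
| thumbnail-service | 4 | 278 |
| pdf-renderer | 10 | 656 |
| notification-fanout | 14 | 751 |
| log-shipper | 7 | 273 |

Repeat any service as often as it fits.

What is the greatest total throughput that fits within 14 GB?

1142

Best packing: session-store + search-indexer — 14 GB, 1142 total.
Nothing else within 14 GB beats 1142.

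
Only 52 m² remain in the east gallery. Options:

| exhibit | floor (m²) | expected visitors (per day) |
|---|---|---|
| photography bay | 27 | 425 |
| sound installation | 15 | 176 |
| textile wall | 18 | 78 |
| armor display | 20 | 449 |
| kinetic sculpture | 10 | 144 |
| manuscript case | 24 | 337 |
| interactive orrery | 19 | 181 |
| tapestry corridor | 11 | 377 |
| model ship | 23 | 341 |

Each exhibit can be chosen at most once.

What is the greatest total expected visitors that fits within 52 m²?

1007

The ratio heuristic lands on armor display + kinetic sculpture + tapestry corridor (970) but leaves 11 m² idle.
Dropping kinetic sculpture frees 10 m²; slotting in interactive orrery (19 m²) lifts the total to 1007 at 50 m².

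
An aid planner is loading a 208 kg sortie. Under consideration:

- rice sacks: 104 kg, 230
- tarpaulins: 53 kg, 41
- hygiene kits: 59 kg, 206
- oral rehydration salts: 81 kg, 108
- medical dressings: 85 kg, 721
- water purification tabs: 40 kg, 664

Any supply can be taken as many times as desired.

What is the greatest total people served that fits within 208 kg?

3320

Ranking by ratio (people served/kg): water purification tabs 16.60, medical dressings 8.48, hygiene kits 3.49.
Best packing: 5×water purification tabs — 200 kg, 3320 total.
Every other selection either busts 208 kg or fails to beat 3320.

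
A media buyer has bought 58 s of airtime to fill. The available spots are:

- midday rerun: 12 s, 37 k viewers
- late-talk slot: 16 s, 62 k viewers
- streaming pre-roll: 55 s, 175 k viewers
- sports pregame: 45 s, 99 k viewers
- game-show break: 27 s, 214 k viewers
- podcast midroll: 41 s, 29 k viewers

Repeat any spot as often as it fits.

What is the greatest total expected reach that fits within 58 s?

428

Ranking by ratio (expected reach/s): game-show break 7.93, late-talk slot 3.88, streaming pre-roll 3.18.
Best packing: 2×game-show break — 54 s, 428 total.
Nothing else within 58 s beats 428.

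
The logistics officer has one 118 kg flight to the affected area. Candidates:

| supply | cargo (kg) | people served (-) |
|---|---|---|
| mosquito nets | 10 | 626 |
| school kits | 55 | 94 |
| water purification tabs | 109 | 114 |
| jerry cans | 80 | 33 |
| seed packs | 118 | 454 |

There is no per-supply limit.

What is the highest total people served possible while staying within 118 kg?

6886

The ratio ordering already packs tightly: 11×mosquito nets, 110 kg, 6886.
That's the maximum — no swap from here does better than 6886.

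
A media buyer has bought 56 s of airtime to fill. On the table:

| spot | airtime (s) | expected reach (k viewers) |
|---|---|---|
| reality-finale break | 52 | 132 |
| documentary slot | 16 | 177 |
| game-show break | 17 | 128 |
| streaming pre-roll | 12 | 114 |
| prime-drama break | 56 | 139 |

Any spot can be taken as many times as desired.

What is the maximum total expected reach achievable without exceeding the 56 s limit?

582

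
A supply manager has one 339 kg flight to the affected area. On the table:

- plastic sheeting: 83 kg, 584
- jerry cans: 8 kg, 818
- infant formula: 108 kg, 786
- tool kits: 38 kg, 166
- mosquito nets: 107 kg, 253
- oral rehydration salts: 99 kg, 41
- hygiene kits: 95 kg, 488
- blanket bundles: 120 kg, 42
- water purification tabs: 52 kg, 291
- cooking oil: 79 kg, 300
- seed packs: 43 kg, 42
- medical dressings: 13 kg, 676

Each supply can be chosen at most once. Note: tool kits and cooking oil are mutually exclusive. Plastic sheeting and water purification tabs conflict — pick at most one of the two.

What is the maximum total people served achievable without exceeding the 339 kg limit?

3352

Plastic sheeting + jerry cans + infant formula + hygiene kits + medical dressings uses 307 of the 339 kg and totals 3352.
Next best is jerry cans + infant formula + tool kits + hygiene kits + water purification tabs + medical dressings at 3225 (314 kg) — short by 127.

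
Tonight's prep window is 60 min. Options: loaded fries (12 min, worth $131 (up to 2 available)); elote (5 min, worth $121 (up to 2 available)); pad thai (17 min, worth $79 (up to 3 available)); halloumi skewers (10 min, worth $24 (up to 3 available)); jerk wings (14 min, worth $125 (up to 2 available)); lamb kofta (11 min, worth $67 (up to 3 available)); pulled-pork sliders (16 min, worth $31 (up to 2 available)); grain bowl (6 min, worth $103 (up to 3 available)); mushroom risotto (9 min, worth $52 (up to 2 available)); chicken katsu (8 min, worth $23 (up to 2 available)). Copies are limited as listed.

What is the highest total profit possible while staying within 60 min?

Taking 2×loaded fries + 2×elote + 3×grain bowl + chicken katsu: 60 min used, 836 in profit.

836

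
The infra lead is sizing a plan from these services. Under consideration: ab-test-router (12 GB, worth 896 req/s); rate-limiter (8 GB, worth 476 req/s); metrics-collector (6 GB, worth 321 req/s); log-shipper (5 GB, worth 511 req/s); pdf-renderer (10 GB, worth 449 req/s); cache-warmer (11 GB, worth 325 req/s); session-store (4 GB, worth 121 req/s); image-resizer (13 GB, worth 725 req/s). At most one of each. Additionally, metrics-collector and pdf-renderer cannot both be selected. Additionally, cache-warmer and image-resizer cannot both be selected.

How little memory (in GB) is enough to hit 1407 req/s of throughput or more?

17

Look for the lowest-memory combination reaching 1407.
ab-test-router + log-shipper: 1407 throughput at 17 GB.
Below 17 GB the best achievable stays under 1407.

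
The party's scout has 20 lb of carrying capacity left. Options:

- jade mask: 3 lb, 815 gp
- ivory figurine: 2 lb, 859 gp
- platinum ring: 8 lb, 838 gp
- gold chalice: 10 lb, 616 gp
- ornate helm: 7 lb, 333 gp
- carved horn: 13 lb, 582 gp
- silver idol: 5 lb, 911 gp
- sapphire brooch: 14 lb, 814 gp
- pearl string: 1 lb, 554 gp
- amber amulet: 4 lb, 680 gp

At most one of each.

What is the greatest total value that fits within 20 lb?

Ranking by ratio (value/lb): pearl string 554.00, ivory figurine 429.50, jade mask 271.67.
Taking the top-ratio items first gives jade mask + ivory figurine + silver idol + pearl string + amber amulet for 3819 (15 lb).
Dropping amber amulet frees 4 lb; slotting in platinum ring (8 lb) lifts the total to 3977 at 19 lb.
Runner-up ivory figurine + platinum ring + silver idol + pearl string + amber amulet tops out at 3842.

3977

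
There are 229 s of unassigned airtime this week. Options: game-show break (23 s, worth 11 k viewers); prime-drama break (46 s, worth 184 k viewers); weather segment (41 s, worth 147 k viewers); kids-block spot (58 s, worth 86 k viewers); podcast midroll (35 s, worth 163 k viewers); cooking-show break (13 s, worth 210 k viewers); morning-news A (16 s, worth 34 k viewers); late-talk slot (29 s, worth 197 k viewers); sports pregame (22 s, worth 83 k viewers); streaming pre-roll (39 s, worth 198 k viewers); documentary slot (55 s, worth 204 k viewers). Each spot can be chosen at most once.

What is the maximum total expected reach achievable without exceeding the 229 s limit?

1182

The ratio ordering already packs tightly: prime-drama break + weather segment + podcast midroll + cooking-show break + late-talk slot + sports pregame + streaming pre-roll, 225 s, 1182.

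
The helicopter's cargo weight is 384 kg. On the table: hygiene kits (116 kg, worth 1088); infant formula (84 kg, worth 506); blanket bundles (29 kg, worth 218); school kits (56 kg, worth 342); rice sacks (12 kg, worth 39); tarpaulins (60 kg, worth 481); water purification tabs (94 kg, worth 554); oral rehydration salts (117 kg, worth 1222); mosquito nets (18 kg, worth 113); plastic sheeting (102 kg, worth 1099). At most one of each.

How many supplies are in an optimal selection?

Best achievable people served is 3740.
For example hygiene kits + blanket bundles + oral rehydration salts + mosquito nets + plastic sheeting achieves it, using 382 kg.
All optima have 5 supplies.

5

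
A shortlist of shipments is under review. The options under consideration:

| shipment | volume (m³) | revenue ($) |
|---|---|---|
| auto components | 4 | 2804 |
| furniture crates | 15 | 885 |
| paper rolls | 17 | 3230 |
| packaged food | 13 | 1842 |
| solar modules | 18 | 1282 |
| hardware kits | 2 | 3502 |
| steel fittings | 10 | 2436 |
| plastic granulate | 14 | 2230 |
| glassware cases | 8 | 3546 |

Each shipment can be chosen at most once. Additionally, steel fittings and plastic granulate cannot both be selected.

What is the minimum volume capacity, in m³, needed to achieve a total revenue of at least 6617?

Need the lightest bundle worth ≥ 6617.
hardware kits + glassware cases: 7048 revenue at 10 m³.
Any bundle with less than 10 m³ falls short of 6617.

10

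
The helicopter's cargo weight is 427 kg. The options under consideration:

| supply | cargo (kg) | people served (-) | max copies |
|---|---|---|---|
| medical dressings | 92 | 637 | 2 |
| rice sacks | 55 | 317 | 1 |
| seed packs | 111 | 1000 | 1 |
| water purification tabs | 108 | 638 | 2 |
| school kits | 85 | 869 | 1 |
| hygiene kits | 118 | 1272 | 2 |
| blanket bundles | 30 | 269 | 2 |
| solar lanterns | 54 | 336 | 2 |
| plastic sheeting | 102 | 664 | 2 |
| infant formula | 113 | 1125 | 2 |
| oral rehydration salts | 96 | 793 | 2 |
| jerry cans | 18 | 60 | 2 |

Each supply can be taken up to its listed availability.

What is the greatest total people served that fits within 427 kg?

4267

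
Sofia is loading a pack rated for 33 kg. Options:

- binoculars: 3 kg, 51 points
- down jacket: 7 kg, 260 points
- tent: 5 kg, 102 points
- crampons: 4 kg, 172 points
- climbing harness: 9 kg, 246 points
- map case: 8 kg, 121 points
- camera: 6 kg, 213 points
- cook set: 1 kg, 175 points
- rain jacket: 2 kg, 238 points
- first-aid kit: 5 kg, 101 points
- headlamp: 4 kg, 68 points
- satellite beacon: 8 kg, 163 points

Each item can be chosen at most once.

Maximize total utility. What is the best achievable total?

By utility per kg: cook set 175.00, rain jacket 119.00, crampons 43.00, down jacket 37.14 lead.
Filling by ratio: binoculars + down jacket + crampons + climbing harness + camera + cook set + rain jacket for 1355, with 1 kg left unused.
Dropping binoculars frees 3 kg; slotting in headlamp (4 kg) lifts the total to 1372 at 33 kg.
Every other selection either busts 33 kg or fails to beat 1372.

1372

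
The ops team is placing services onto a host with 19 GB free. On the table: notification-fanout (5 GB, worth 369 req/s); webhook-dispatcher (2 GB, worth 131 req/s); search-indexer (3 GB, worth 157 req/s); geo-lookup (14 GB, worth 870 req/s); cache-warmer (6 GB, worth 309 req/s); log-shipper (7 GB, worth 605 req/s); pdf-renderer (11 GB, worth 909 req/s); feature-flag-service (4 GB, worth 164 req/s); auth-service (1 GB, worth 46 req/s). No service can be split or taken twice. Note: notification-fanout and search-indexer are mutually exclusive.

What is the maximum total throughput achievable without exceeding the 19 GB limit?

1560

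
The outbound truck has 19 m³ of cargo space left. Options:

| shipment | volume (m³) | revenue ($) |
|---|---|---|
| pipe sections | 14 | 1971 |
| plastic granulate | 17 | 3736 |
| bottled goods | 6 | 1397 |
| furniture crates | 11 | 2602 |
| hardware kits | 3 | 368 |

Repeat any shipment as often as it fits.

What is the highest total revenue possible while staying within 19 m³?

A density-first pass picks bottled goods + furniture crates — 3999 at 17 m³.
Dropping furniture crates frees 11 m³; slotting in 2×bottled goods (12 m³) lifts the total to 4191 at 18 m³.
No other feasible combination exceeds 4191.

4191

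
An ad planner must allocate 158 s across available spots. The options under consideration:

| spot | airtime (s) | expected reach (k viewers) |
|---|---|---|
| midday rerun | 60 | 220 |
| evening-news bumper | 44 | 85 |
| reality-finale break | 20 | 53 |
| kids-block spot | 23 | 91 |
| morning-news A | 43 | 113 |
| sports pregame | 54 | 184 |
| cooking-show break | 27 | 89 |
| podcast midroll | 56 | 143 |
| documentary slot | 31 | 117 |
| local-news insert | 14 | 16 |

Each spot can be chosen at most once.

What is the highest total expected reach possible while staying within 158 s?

Density check — kids-block spot 3.96, documentary slot 3.77, midday rerun 3.67, sports pregame 3.41 are the best per s.
The ratio heuristic lands on midday rerun + kids-block spot + cooking-show break + documentary slot + local-news insert (533) but leaves 3 s idle.
A better packing is midday rerun + reality-finale break + kids-block spot + sports pregame: 157 s, total 548.
An exhaustive check of the 1024 subsets confirms 548.

548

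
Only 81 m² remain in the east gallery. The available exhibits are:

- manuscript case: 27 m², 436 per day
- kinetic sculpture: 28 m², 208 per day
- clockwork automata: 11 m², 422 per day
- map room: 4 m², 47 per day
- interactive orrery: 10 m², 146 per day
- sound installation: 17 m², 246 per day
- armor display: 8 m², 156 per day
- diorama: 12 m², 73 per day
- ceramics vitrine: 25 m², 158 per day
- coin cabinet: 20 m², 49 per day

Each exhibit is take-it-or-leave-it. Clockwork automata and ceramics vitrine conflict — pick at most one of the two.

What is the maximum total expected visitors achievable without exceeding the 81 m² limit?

1453

Manuscript case + clockwork automata + map room + interactive orrery + sound installation + armor display uses 77 of the 81 m² and totals 1453.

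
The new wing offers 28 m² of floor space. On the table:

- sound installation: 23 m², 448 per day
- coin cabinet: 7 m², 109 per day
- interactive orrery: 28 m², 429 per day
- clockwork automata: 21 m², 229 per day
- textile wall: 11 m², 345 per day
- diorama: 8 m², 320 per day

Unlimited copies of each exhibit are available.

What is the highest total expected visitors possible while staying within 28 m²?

985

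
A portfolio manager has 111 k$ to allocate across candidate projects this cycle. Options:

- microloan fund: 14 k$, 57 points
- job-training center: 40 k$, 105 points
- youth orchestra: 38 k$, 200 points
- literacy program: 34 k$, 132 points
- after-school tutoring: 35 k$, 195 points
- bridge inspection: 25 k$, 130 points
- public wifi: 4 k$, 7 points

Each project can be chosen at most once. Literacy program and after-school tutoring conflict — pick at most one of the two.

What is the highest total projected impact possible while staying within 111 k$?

By projected impact per k$: after-school tutoring 5.57, youth orchestra 5.26, bridge inspection 5.20, microloan fund 4.07 lead.
Best packing: youth orchestra + after-school tutoring + bridge inspection + public wifi — 102 k$, 532 total.

532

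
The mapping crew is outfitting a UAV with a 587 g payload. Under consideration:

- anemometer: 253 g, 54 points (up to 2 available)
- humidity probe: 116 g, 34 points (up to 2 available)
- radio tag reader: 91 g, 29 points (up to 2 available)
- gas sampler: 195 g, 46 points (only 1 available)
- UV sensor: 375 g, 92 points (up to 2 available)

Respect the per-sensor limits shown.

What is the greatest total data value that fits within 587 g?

Filling by ratio: 2×humidity probe + 2×radio tag reader for 126, with 173 g left unused.
The 207 g tied up in humidity probe and radio tag reader is better spent on UV sensor — total rises to 155 (582 g).
The spare 5 g is too small for any remaining sensor, and no exchange beats 155.

155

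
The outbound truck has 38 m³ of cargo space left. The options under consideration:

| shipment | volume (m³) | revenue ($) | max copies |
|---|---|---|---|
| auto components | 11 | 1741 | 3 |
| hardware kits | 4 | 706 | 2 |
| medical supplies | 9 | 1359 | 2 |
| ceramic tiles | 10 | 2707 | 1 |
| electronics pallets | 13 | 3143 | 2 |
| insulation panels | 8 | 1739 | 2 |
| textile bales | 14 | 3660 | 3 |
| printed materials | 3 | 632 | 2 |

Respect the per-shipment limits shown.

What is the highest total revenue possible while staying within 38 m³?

Best packing: ceramic tiles + 2×textile bales — 38 m³, 10027 total.

10027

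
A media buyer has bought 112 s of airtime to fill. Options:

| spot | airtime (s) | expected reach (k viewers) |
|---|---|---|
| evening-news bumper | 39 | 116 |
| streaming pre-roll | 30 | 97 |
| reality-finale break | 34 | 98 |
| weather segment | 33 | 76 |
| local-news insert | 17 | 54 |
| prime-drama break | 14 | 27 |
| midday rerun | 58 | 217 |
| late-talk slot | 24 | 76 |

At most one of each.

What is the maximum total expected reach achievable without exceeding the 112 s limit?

390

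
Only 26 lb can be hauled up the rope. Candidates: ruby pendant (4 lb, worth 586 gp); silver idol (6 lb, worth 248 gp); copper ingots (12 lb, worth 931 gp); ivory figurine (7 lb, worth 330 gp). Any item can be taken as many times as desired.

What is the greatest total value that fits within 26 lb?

3516

Taking 6×ruby pendant: 24 lb used, 3516 in value.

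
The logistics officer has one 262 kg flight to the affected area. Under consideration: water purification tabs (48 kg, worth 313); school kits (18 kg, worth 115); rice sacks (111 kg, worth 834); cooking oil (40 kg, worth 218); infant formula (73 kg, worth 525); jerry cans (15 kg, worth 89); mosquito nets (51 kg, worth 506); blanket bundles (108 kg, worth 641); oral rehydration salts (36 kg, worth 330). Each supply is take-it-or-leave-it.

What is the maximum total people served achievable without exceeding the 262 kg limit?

2072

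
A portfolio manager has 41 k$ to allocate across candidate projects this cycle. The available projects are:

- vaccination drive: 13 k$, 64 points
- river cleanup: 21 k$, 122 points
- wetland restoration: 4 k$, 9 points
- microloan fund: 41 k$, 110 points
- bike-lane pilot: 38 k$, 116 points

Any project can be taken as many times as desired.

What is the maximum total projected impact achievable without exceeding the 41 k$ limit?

195

By projected impact per k$: river cleanup 5.81, vaccination drive 4.92, bike-lane pilot 3.05, microloan fund 2.68 lead.
Taking vaccination drive + river cleanup + wetland restoration: 38 k$ used, 195 in projected impact.
Nothing else within 41 k$ beats 195.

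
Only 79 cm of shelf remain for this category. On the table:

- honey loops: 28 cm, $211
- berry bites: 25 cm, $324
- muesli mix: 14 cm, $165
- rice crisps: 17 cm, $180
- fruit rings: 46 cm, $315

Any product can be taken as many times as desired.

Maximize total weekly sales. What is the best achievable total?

The ratio heuristic lands on 3×berry bites (972) but leaves 4 cm idle.
Replace berry bites with 2×muesli mix: the trade gains 6 net, giving 978 at 78 cm.
No other feasible combination exceeds 978.

978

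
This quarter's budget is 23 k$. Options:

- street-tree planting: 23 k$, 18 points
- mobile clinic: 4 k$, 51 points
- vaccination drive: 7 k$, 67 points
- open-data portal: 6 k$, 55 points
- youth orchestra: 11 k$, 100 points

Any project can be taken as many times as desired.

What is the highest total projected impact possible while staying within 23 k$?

271

By projected impact per k$: mobile clinic 12.75, vaccination drive 9.57, open-data portal 9.17, youth orchestra 9.09 lead.
Taking the top-ratio projects first gives 5×mobile clinic for 255 (20 k$).
Dropping mobile clinic frees 4 k$; slotting in vaccination drive (7 k$) lifts the total to 271 at 23 k$.
That's the maximum — no swap from here does better than 271.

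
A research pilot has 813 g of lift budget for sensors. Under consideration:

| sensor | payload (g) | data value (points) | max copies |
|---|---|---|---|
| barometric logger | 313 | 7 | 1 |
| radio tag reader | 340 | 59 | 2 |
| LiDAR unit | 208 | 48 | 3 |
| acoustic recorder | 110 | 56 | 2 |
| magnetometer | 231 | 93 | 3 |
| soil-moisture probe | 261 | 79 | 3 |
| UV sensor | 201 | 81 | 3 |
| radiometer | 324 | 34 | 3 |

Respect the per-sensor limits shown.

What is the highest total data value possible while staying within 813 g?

335

By data value per g: acoustic recorder 0.51, UV sensor 0.40, magnetometer 0.40, soil-moisture probe 0.30 lead.
Taking the top-ratio sensors first gives 2×acoustic recorder + 2×UV sensor for 274 (622 g).
Replace acoustic recorder and 2×UV sensor with 3×magnetometer: the trade gains 61 net, giving 335 at 803 g.
That's the maximum — no swap from here does better than 335.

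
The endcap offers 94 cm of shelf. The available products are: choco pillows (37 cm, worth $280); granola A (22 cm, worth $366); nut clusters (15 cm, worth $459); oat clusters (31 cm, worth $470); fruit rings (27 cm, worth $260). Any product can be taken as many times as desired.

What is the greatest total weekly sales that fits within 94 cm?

2754

The ratio ordering already packs tightly: 6×nut clusters, 90 cm, 2754.
Nothing else within 94 cm beats 2754.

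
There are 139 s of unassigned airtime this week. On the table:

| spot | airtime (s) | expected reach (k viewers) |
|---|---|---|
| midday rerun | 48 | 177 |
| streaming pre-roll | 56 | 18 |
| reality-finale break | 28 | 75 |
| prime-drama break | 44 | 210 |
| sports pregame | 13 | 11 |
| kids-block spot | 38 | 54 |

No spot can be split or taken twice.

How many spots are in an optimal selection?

Optimal total is 473.
midday rerun + reality-finale break + prime-drama break + sports pregame hits 473 at 133 s.
All optima have 4 spots.

4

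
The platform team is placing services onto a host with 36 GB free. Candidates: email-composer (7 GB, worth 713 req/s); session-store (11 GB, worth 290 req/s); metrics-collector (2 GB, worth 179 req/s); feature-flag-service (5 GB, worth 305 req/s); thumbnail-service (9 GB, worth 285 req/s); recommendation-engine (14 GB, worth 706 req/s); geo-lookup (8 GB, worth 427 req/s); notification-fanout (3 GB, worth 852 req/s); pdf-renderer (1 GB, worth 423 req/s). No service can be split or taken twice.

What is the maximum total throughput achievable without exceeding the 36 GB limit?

Taking the top-ratio services first gives email-composer + metrics-collector + feature-flag-service + thumbnail-service + geo-lookup + notification-fanout + pdf-renderer for 3184 (35 GB).
Replace feature-flag-service and thumbnail-service with recommendation-engine: the trade gains 116 net, giving 3300 at 35 GB.
Nothing else within 36 GB beats 3300.

3300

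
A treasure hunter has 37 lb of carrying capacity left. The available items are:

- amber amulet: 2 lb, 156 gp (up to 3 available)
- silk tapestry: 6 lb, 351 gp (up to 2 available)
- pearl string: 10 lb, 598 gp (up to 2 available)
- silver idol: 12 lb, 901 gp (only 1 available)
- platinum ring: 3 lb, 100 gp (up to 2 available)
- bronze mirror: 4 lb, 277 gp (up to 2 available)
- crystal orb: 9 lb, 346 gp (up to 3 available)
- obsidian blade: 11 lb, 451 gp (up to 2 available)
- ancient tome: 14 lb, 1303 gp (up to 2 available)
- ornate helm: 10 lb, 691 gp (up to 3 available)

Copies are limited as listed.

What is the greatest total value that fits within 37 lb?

3195

Greedy by ratio would take 3×amber amulet + platinum ring + 2×ancient tome: 37 lb used, total 3174.
Dropping amber amulet and platinum ring frees 5 lb; slotting in bronze mirror (4 lb) lifts the total to 3195 at 36 lb.
No other feasible combination exceeds 3195.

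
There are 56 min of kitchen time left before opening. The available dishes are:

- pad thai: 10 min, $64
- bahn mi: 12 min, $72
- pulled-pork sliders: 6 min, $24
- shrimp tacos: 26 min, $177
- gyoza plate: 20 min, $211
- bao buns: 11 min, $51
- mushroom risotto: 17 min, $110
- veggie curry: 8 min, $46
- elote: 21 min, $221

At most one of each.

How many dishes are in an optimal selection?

3

Best achievable profit is 504.
For example bahn mi + gyoza plate + elote achieves it, using 53 min.
Every optimal selection uses 3 dishes.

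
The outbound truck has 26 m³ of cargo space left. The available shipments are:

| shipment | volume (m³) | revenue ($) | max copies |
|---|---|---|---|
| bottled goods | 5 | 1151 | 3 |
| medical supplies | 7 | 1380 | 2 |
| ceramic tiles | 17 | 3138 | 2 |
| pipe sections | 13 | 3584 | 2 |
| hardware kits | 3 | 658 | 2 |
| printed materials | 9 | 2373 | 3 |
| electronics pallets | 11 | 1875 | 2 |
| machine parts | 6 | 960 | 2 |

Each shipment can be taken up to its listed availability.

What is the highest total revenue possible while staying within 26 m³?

Best packing: 2×pipe sections — 26 m³, 7168 total.

7168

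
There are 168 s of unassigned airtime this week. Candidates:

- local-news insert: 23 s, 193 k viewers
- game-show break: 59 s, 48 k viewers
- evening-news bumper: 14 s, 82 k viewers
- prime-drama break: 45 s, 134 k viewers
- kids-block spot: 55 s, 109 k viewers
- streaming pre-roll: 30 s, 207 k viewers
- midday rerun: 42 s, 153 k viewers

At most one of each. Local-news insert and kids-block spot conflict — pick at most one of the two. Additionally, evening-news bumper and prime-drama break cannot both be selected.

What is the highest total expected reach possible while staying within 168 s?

687

Best packing: local-news insert + prime-drama break + streaming pre-roll + midday rerun — 140 s, 687 total.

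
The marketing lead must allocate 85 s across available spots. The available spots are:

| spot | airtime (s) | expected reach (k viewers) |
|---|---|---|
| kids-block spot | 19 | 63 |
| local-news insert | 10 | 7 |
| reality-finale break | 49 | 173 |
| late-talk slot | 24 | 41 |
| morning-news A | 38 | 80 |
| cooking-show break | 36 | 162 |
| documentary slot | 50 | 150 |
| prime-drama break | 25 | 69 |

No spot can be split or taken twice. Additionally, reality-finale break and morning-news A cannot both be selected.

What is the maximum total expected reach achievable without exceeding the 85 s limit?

335

Best packing: reality-finale break + cooking-show break — 85 s, 335 total.
An exhaustive check of the 256 subsets confirms 335.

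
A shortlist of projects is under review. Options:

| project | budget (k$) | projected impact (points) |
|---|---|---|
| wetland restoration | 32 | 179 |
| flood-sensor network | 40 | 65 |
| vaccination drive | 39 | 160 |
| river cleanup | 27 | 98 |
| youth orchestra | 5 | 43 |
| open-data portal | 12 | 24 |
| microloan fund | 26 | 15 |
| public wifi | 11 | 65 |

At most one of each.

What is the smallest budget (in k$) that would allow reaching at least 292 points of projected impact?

60

Look for the lowest-budget combination reaching 292.
wetland restoration + youth orchestra + open-data portal + public wifi reaches 311 using 60 k$.
Any bundle with less than 60 k$ falls short of 292.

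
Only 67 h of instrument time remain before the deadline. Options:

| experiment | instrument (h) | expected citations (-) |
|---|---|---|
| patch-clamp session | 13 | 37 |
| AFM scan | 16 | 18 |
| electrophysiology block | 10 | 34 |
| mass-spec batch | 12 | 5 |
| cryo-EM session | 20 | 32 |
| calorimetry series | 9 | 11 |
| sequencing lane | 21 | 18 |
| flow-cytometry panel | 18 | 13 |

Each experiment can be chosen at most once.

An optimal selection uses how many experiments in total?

4

The maximum expected citations within 67 h is 121.
One optimal bundle: patch-clamp session + AFM scan + electrophysiology block + cryo-EM session (59 h).
Every optimal selection uses 4 experiments.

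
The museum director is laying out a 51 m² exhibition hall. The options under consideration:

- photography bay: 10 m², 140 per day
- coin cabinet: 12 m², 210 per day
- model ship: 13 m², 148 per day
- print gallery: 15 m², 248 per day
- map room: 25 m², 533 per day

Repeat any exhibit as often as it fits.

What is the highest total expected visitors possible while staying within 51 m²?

2×map room uses 50 of the 51 m² and totals 1066.
Nothing else within 51 m² beats 1066.

1066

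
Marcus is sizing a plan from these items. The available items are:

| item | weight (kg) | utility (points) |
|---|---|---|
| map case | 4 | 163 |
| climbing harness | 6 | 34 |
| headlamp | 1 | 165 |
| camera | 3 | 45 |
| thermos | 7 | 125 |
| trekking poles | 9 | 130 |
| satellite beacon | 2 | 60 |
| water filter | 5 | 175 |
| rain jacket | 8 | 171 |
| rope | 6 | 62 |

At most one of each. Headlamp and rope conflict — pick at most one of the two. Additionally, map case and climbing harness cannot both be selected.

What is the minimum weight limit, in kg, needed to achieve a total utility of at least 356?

7

Need the lightest bundle worth ≥ 356.
map case + headlamp + satellite beacon: 388 utility at 7 kg.
No combination under 7 kg hits 356.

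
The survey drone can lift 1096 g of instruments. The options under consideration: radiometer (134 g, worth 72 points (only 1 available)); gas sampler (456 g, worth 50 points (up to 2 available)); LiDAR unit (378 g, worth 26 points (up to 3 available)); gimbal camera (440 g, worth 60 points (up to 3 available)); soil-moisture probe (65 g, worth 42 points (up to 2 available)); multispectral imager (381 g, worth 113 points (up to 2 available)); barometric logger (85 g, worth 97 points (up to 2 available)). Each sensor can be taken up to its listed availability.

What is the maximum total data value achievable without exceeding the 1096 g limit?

504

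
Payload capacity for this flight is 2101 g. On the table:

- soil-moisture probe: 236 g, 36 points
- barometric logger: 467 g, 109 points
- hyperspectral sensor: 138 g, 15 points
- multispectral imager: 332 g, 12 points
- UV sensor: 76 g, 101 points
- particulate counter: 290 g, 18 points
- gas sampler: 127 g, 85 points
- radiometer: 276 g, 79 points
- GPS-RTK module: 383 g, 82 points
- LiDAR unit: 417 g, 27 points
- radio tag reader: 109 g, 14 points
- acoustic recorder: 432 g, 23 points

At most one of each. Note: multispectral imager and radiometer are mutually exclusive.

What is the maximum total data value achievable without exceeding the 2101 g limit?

Ranking by ratio (data value/g): UV sensor 1.33, gas sampler 0.67, radiometer 0.29.
Taking the top-ratio sensors first gives soil-moisture probe + barometric logger + hyperspectral sensor + UV sensor + gas sampler + radiometer + GPS-RTK module + radio tag reader for 521 (1812 g).
Dropping hyperspectral sensor frees 138 g; slotting in LiDAR unit (417 g) lifts the total to 533 at 2091 g.
The spare 10 g is too small for any remaining sensor, and no feasible exchange beats 533.

533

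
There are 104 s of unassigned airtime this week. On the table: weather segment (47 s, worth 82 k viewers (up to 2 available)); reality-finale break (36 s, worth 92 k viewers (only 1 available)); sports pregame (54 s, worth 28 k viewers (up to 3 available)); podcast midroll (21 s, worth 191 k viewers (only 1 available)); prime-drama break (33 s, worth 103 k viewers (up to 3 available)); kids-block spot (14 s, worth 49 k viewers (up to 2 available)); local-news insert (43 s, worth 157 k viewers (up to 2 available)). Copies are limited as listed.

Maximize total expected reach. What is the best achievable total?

Taking the top-ratio spots first gives podcast midroll + 2×kids-block spot + local-news insert for 446 (92 s).
Dropping 2×kids-block spot frees 28 s; slotting in prime-drama break (33 s) lifts the total to 451 at 97 s.
Nothing else within 104 s beats 451.

451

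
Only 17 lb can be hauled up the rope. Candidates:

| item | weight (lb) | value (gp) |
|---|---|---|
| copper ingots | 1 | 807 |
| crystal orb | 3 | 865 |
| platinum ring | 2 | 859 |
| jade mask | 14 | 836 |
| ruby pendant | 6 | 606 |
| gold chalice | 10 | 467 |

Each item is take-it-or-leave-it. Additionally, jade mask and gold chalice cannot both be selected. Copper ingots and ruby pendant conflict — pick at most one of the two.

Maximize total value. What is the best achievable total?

2998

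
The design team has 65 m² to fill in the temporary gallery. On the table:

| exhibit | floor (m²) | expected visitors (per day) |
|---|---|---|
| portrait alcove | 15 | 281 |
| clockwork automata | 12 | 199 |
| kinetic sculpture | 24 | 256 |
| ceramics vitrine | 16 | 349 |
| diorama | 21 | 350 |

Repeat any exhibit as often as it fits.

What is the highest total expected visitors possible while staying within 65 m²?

1396

4×ceramics vitrine uses 64 of the 65 m² and totals 1396.
That's the maximum — no swap from here does better than 1396.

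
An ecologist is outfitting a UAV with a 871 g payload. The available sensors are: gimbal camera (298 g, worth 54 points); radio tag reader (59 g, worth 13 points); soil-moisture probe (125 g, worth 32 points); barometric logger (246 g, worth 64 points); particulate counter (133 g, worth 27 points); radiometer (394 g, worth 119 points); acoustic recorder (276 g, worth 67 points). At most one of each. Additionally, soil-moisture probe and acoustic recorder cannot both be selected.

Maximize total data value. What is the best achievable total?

228

Best packing: radio tag reader + soil-moisture probe + barometric logger + radiometer — 824 g, 228 total.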